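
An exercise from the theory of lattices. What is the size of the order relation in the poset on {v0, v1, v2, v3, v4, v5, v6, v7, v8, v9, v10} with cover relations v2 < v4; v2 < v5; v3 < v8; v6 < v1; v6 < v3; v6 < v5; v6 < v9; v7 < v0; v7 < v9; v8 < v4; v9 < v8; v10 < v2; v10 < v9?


The order relation is {(a,b) : a <= b}, reflexive so it includes (a,a).
Examples: (v0,v0), (v1,v1), (v10,v10), (v10,v2), (v10,v4), ...
Total ordered pairs: 33


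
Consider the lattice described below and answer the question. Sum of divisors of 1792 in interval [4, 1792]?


Interval [4,1792] in divisors of 1792: [4, 8, 16, 28, 32, 56, 64, 112, 128, 224, 256, 448, 896, 1792]
Sum = 4064


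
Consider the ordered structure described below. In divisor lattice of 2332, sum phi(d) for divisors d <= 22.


Divisors of 2332 up to 22: [1, 2, 4, 11, 22]
phi values: [1, 1, 2, 10, 10]
Sum = 24


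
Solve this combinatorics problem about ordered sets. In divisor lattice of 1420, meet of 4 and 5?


In a divisor lattice, meet = gcd (greatest common divisor).
By Euclidean algorithm or factoring: gcd(4,5) = 1


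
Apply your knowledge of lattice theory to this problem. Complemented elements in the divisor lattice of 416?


An element a is complemented if some b has a meet b = bottom, a join b = top.
a is complemented iff gcd(a, n/a)=1, i.e. a is a unitary divisor of 416.
Complemented elements: 1, 13, 32, 416
Count: 4


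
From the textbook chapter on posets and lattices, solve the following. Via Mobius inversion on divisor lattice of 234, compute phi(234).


phi(n) = n * prod_{p|n} (1 - 1/p).
Prime divisors of 234: [2, 3, 13]
phi(234) = 234 * (1 - 1/2) * (1 - 1/3) * (1 - 1/13)
phi(234) = 72


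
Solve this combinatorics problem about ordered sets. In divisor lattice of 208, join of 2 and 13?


In a divisor lattice, join = lcm (least common multiple).
gcd(2,13) = 1
lcm(2,13) = 2*13/gcd = 26/1 = 26


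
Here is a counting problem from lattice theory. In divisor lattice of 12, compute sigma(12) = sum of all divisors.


sigma(n) = sum of divisors.
Divisors of 12: [1, 2, 3, 4, 6, 12]
Sum = 28


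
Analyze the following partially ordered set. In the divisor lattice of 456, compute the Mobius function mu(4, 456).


In a divisor lattice, mu(a,b) = mu(b/a) where mu is the classical Mobius function.
b/a = 456/4 = 114
Prime factorization of 114: primes [2, 3, 19]
114 is squarefree with 3 prime factor(s), so mu(114) = (-1)^3 = -1


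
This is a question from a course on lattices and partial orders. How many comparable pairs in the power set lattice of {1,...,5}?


A comparable pair {a,b} has a < b or b < a in the order.
Count unordered pairs where one element is strictly below the other.
Examples: {{},{1}}, {{},{2}}, {{},{3}}, {{},{4}}, ...
Total comparable pairs: 211


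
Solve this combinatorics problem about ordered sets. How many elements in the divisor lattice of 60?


Divisors of 60: [1, 2, 3, 4, 5, 6, 10, 12, 15, 20, 30, 60]
Count: 12


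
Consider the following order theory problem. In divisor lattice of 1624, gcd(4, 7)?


Meet=gcd.
gcd(4,7)=1


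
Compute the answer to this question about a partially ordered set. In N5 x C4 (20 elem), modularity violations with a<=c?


Modular law: if a <= c then a v (b ^ c) = (a v b) ^ c.
Check all triples (a,b,c) with a <= c among 20 elements.
  e.g. a=(a,0), b=(c,0), c=(b,0): lhs=(a,0) != rhs=(b,0)
  e.g. a=(a,0), b=(c,1), c=(b,0): lhs=(a,0) != rhs=(b,0)
Total violating triples: 40


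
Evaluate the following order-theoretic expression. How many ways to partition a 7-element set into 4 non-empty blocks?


S(n,k) = k*S(n-1,k) + S(n-1,k-1).
S(6,4) = 65, S(6,3) = 90
S(7,4) = 4*65 + 90 = 260 + 90
S(7,4) = 350


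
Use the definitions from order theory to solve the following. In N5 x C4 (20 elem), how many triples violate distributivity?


Distributive law: a ^ (b v c) = (a ^ b) v (a ^ c).
Check all 20^3 = 8000 ordered triples (a,b,c).
  e.g. a=(b,0), b=(a,0), c=(c,0): lhs=(b,0) != rhs=(a,0)
  e.g. a=(b,0), b=(a,0), c=(c,1): lhs=(b,0) != rhs=(a,0)
Total violating triples: 128


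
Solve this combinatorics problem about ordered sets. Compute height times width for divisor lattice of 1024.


Height = length of longest chain minus 1; width = size of largest antichain.
A maximum chain: 1 | 2 | 4 | 8 | 16 | 32 | 64 | 128 | 256 | 512 | 1024  (height 10).
A maximum antichain: {1}  (width 1).
Product = 10 * 1 = 10


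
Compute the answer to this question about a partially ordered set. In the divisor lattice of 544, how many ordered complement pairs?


Complement pair (a,b): a meet b = bottom, a join b = top.
Here: gcd(a,b)=1 and lcm(a,b)=544, i.e. a*b=544 with a,b coprime.
Pairs found: (1,544), (17,32), (32,17), (544,1)
Total ordered pairs: 4


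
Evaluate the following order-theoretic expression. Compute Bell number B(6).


B(n) = number of set partitions of an n-element set.
B(n) satisfies the recurrence: B(n+1) = sum_k C(n,k)*B(k).
B(6) = 203


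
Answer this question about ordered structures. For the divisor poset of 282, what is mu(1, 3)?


In a divisor lattice, mu(a,b) = mu(b/a) where mu is the classical Mobius function.
b/a = 3/1 = 3
Prime factorization of 3: primes [3]
3 is squarefree with 1 prime factor(s), so mu(3) = (-1)^1 = -1


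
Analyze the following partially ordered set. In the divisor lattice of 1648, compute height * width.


Height = length of longest chain minus 1; width = size of largest antichain.
A maximum chain: 1 | 103 | 206 | 412 | 824 | 1648  (height 5).
A maximum antichain: {2, 103}  (width 2).
Product = 5 * 2 = 10


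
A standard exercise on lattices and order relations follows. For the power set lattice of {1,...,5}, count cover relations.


A cover relation a -< b holds when a < b with no c strictly between.
Cover relations:
  {} -< {1}
  {} -< {2}
  {} -< {3}
  {} -< {4}
  {} -< {5}
  {1} -< {1,2}
  {1} -< {1,3}
  {1} -< {1,4}
  ...72 more
Total: 80


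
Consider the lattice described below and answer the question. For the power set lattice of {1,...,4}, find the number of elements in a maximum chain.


A chain is a totally ordered subset; we count the number of elements in a maximum chain.
Compute, for each element x, the size of the longest chain ending at x:
  {}: 1
  {1}: 2
  {2}: 2
  {3}: 2
  {4}: 2
  {1,2}: 3
  ...
A maximum chain: {} < {1} < {1,2} < {1,2,3} < {1,2,3,4}
Number of elements in the longest chain: 5


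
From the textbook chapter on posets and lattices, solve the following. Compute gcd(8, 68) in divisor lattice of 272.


In a divisor lattice, meet = gcd (greatest common divisor).
By Euclidean algorithm or factoring: gcd(8,68) = 4


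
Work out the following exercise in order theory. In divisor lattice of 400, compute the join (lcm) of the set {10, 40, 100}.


In a divisor lattice, join = lcm (least common multiple).
Compute lcm iteratively: start with first element, then lcm(current, next).
Elements: [10, 40, 100]
lcm(10,40) = 40
lcm(40,100) = 200
Final lcm = 200


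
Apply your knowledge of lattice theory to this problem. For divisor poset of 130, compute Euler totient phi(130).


phi(n) = n * prod_{p|n} (1 - 1/p).
Prime divisors of 130: [2, 5, 13]
phi(130) = 130 * (1 - 1/2) * (1 - 1/5) * (1 - 1/13)
phi(130) = 48


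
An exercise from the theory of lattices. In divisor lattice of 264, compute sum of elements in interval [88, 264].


Interval [88,264] in divisors of 264: [88, 264]
Sum = 352


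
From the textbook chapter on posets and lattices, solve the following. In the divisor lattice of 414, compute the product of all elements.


Divisors of 414: [1, 2, 3, 6, 9, 18, 23, 46, 69, 138, 207, 414]
Product = n^(d(n)/2) = 414^(12/2)
Product = 5035029816707136


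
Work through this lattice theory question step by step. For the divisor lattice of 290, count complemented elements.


An element a is complemented if some b has a meet b = bottom, a join b = top.
a is complemented iff gcd(a, n/a)=1, i.e. a is a unitary divisor of 290.
Complemented elements: 1, 2, 5, 10, 29, 58, ... (2 more)
Count: 8


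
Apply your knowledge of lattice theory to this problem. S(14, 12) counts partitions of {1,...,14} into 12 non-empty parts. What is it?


S(n,k) = k*S(n-1,k) + S(n-1,k-1).
S(13,12) = 78, S(13,11) = 2431
S(14,12) = 12*78 + 2431 = 936 + 2431
S(14,12) = 3367


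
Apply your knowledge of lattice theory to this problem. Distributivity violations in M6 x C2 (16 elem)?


Distributive law: a ^ (b v c) = (a ^ b) v (a ^ c).
Check all 16^3 = 4096 ordered triples (a,b,c).
  e.g. a=(a1,0), b=(a2,0), c=(a3,0): lhs=(a1,0) != rhs=(0,0)
  e.g. a=(a1,0), b=(a2,0), c=(a3,1): lhs=(a1,0) != rhs=(0,0)
Total violating triples: 960


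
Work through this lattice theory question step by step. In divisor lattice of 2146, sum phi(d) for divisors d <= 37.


Divisors of 2146 up to 37: [1, 2, 29, 37]
phi values: [1, 1, 28, 36]
Sum = 66


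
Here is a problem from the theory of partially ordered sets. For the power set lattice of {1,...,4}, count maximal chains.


A maximal chain goes from the minimum element to a maximal element via cover relations.
Counting all min-to-max paths in the cover graph.
Total maximal chains: 24


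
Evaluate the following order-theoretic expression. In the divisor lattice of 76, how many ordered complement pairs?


Complement pair (a,b): a meet b = bottom, a join b = top.
Here: gcd(a,b)=1 and lcm(a,b)=76, i.e. a*b=76 with a,b coprime.
Pairs found: (1,76), (4,19), (19,4), (76,1)
Total ordered pairs: 4


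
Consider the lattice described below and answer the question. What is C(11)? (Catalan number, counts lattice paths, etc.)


C(n) = C(2n, n) / (n+1).
C(22, 11) = 705432
C(11) = 705432 / 12 = 58786


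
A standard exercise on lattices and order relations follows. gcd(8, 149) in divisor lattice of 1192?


Meet=gcd.
gcd(8,149)=1


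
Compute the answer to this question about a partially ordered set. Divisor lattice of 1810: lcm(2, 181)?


Join=lcm.
gcd(2,181)=1
lcm=362


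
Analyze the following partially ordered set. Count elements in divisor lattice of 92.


Divisors of 92: [1, 2, 4, 23, 46, 92]
Count: 6


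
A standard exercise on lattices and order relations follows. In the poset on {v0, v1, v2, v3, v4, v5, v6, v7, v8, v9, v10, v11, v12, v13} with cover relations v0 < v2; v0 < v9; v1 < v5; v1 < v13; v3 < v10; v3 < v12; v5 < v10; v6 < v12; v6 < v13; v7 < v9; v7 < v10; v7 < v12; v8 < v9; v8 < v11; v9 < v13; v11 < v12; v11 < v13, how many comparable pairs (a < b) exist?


A comparable pair {a,b} has a < b or b < a in the order.
Count unordered pairs where one element is strictly below the other.
Examples: {v0,v2}, {v0,v9}, {v0,v13}, {v1,v5}, ...
Total comparable pairs: 22


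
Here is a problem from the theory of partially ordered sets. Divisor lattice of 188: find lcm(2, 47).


In a divisor lattice, join = lcm (least common multiple).
gcd(2,47) = 1
lcm(2,47) = 2*47/gcd = 94/1 = 94


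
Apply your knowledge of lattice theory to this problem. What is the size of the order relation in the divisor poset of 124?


The order relation is {(a,b) : a <= b}, reflexive so it includes (a,a).
Examples: (1,1), (1,124), (1,2), (1,31), (1,4), ...
Total ordered pairs: 18


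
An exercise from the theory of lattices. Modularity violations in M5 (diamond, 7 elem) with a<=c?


Modular law: if a <= c then a v (b ^ c) = (a v b) ^ c.
Check all triples (a,b,c) with a <= c among 7 elements.
This lattice is modular (diamonds M_m and their chain-products are modular).
Total violating triples: 0


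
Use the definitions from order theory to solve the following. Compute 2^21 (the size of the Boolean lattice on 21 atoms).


Power set = 2^n.
2^21 = 2097152


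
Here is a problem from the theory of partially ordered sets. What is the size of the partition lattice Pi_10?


B(n) = number of set partitions of an n-element set.
B(n) satisfies the recurrence: B(n+1) = sum_k C(n,k)*B(k).
B(10) = 115975


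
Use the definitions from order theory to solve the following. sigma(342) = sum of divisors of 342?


sigma(n) = sum of divisors.
Divisors of 342: [1, 2, 3, 6, 9, 18, 19, 38, 57, 114, 171, 342]
Sum = 780


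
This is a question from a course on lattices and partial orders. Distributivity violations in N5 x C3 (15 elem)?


Distributive law: a ^ (b v c) = (a ^ b) v (a ^ c).
Check all 15^3 = 3375 ordered triples (a,b,c).
  e.g. a=(b,0), b=(a,0), c=(c,0): lhs=(b,0) != rhs=(a,0)
  e.g. a=(b,0), b=(a,0), c=(c,1): lhs=(b,0) != rhs=(a,0)
Total violating triples: 54


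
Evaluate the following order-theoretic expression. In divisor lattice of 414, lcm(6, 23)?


Join=lcm.
gcd(6,23)=1
lcm=138


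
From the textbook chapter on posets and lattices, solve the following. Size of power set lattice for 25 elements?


Power set = 2^n.
2^25 = 33554432


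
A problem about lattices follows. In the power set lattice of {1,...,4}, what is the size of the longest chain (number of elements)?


A chain is a totally ordered subset; we count the number of elements in a maximum chain.
Compute, for each element x, the size of the longest chain ending at x:
  {}: 1
  {1}: 2
  {2}: 2
  {3}: 2
  {4}: 2
  {1,2}: 3
  ...
A maximum chain: {} < {1} < {1,2} < {1,2,3} < {1,2,3,4}
Number of elements in the longest chain: 5


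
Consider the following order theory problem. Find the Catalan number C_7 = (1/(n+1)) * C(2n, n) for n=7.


C(n) = C(2n, n) / (n+1).
C(14, 7) = 3432
C(7) = 3432 / 8 = 429


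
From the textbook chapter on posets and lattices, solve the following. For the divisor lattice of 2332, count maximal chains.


A maximal chain goes from the minimum element to a maximal element via cover relations.
Counting all min-to-max paths in the cover graph.
Total maximal chains: 12


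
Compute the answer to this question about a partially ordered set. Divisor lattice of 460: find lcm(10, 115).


In a divisor lattice, join = lcm (least common multiple).
gcd(10,115) = 5
lcm(10,115) = 10*115/gcd = 1150/5 = 230


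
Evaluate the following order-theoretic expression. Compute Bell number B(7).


B(n) = number of set partitions of an n-element set.
B(n) satisfies the recurrence: B(n+1) = sum_k C(n,k)*B(k).
B(7) = 877


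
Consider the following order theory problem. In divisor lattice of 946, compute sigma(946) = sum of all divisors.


sigma(n) = sum of divisors.
Divisors of 946: [1, 2, 11, 22, 43, 86, 473, 946]
Sum = 1584


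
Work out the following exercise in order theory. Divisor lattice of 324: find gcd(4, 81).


In a divisor lattice, meet = gcd (greatest common divisor).
By Euclidean algorithm or factoring: gcd(4,81) = 1


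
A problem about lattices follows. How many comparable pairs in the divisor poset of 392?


A comparable pair {a,b} has a < b or b < a in the order.
Count unordered pairs where one element is strictly below the other.
Examples: {1,2}, {1,4}, {1,7}, {1,8}, ...
Total comparable pairs: 48


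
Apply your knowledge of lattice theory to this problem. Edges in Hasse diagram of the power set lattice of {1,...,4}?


A cover relation a -< b holds when a < b with no c strictly between.
Cover relations:
  {} -< {1}
  {} -< {2}
  {} -< {3}
  {} -< {4}
  {1} -< {1,2}
  {1} -< {1,3}
  {1} -< {1,4}
  {2} -< {1,2}
  ...24 more
Total: 32


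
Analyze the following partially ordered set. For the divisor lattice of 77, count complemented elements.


An element a is complemented if some b has a meet b = bottom, a join b = top.
a is complemented iff gcd(a, n/a)=1, i.e. a is a unitary divisor of 77.
Complemented elements: 1, 7, 11, 77
Count: 4


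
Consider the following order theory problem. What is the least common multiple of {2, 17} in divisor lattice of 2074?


In a divisor lattice, join = lcm (least common multiple).
Compute lcm iteratively: start with first element, then lcm(current, next).
Elements: [2, 17]
lcm(2,17) = 34
Final lcm = 34


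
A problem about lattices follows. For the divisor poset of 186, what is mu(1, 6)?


In a divisor lattice, mu(a,b) = mu(b/a) where mu is the classical Mobius function.
b/a = 6/1 = 6
Prime factorization of 6: primes [2, 3]
6 is squarefree with 2 prime factor(s), so mu(6) = (-1)^2 = 1


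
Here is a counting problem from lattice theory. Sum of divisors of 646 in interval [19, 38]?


Interval [19,38] in divisors of 646: [19, 38]
Sum = 57


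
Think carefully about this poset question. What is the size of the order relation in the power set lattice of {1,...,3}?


The order relation is {(a,b) : a <= b}, reflexive so it includes (a,a).
Examples: ({},{}), ({},{1,2}), ({},{1,2,3}), ({},{1,3}), ({},{1}), ...
Total ordered pairs: 27


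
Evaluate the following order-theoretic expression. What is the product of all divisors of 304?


Divisors of 304: [1, 2, 4, 8, 16, 19, 38, 76, 152, 304]
Product = n^(d(n)/2) = 304^(10/2)
Product = 2596377985024


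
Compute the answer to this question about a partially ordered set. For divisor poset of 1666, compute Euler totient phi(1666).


phi(n) = n * prod_{p|n} (1 - 1/p).
Prime divisors of 1666: [2, 7, 17]
phi(1666) = 1666 * (1 - 1/2) * (1 - 1/7) * (1 - 1/17)
phi(1666) = 672


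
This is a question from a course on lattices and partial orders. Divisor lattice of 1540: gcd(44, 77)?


Meet=gcd.
gcd(44,77)=11


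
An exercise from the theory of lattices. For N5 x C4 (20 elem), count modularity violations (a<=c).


Modular law: if a <= c then a v (b ^ c) = (a v b) ^ c.
Check all triples (a,b,c) with a <= c among 20 elements.
  e.g. a=(a,0), b=(c,0), c=(b,0): lhs=(a,0) != rhs=(b,0)
  e.g. a=(a,0), b=(c,1), c=(b,0): lhs=(a,0) != rhs=(b,0)
Total violating triples: 40


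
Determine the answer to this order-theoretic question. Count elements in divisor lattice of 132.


Divisors of 132: [1, 2, 3, 4, 6, 11, 12, 22, 33, 44, 66, 132]
Count: 12


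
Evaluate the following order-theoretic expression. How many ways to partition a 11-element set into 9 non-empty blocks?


S(n,k) = k*S(n-1,k) + S(n-1,k-1).
S(10,9) = 45, S(10,8) = 750
S(11,9) = 9*45 + 750 = 405 + 750
S(11,9) = 1155


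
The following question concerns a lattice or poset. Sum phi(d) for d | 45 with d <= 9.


Divisors of 45 up to 9: [1, 3, 5, 9]
phi values: [1, 2, 4, 6]
Sum = 13


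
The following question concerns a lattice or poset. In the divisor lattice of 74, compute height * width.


Height = length of longest chain minus 1; width = size of largest antichain.
A maximum chain: 1 | 37 | 74  (height 2).
A maximum antichain: {2, 37}  (width 2).
Product = 2 * 2 = 4


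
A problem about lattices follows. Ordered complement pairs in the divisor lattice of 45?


Complement pair (a,b): a meet b = bottom, a join b = top.
Here: gcd(a,b)=1 and lcm(a,b)=45, i.e. a*b=45 with a,b coprime.
Pairs found: (1,45), (5,9), (9,5), (45,1)
Total ordered pairs: 4


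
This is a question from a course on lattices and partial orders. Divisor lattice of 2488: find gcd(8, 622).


In a divisor lattice, meet = gcd (greatest common divisor).
By Euclidean algorithm or factoring: gcd(8,622) = 2


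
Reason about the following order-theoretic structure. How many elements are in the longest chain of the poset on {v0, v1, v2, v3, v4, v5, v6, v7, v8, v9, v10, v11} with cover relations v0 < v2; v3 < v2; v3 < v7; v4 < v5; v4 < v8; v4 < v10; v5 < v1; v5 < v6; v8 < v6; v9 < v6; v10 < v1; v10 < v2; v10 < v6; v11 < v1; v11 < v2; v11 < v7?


A chain is a totally ordered subset; we count the number of elements in a maximum chain.
Compute, for each element x, the size of the longest chain ending at x:
  v0: 1
  v3: 1
  v4: 1
  v9: 1
  v11: 1
  v5: 2
  ...
A maximum chain: v4 < v5 < v1
Number of elements in the longest chain: 3


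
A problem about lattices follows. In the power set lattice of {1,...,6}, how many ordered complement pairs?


Complement pair (a,b): a meet b = bottom, a join b = top.
Here: A intersect B = {} and A union B = {1,...,6}.
Pairs found: ({},{1,2,3,4,5,6}), ({1},{2,3,4,5,6}), ({2},{1,3,4,5,6}), ({3},{1,2,4,5,6}), ... (60 more)
Total ordered pairs: 64


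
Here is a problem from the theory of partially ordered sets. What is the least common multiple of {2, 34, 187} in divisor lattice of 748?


In a divisor lattice, join = lcm (least common multiple).
Compute lcm iteratively: start with first element, then lcm(current, next).
Elements: [2, 34, 187]
lcm(2,34) = 34
lcm(34,187) = 374
Final lcm = 374


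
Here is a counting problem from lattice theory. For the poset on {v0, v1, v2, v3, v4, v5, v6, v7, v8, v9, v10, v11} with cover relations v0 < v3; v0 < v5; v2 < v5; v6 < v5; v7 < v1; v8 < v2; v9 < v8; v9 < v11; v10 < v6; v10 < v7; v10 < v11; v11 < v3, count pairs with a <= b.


The order relation is {(a,b) : a <= b}, reflexive so it includes (a,a).
Examples: (v0,v0), (v0,v3), (v0,v5), (v1,v1), (v10,v1), ...
Total ordered pairs: 31


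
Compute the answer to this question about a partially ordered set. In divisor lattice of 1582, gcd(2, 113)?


Meet=gcd.
gcd(2,113)=1


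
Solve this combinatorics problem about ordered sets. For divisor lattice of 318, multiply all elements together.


Divisors of 318: [1, 2, 3, 6, 53, 106, 159, 318]
Product = n^(d(n)/2) = 318^(8/2)
Product = 10226063376


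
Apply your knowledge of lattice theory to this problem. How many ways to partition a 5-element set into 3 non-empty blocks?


S(n,k) = k*S(n-1,k) + S(n-1,k-1).
S(4,3) = 6, S(4,2) = 7
S(5,3) = 3*6 + 7 = 18 + 7
S(5,3) = 25


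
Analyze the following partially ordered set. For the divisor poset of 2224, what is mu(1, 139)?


In a divisor lattice, mu(a,b) = mu(b/a) where mu is the classical Mobius function.
b/a = 139/1 = 139
Prime factorization of 139: primes [139]
139 is squarefree with 1 prime factor(s), so mu(139) = (-1)^1 = -1


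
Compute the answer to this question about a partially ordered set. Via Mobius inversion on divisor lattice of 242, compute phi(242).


phi(n) = n * prod_{p|n} (1 - 1/p).
Prime divisors of 242: [2, 11]
phi(242) = 242 * (1 - 1/2) * (1 - 1/11)
phi(242) = 110


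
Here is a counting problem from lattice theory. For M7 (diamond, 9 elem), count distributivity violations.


Distributive law: a ^ (b v c) = (a ^ b) v (a ^ c).
Check all 9^3 = 729 ordered triples (a,b,c).
  e.g. a=a1, b=a2, c=a3: lhs=a1 != rhs=0
  e.g. a=a1, b=a2, c=a4: lhs=a1 != rhs=0
Total violating triples: 210


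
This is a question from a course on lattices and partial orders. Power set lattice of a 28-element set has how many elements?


Power set = 2^n.
2^28 = 268435456


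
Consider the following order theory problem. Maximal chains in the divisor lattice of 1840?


A maximal chain goes from the minimum element to a maximal element via cover relations.
Counting all min-to-max paths in the cover graph.
Total maximal chains: 30


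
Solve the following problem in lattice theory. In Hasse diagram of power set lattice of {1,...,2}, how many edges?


A cover relation a -< b holds when a < b with no c strictly between.
Cover relations:
  {} -< {1}
  {} -< {2}
  {1} -< {1,2}
  {2} -< {1,2}
Total: 4


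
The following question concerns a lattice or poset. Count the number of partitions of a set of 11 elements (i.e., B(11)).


B(n) = number of set partitions of an n-element set.
B(n) satisfies the recurrence: B(n+1) = sum_k C(n,k)*B(k).
B(11) = 678570


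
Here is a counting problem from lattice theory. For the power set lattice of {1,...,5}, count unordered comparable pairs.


A comparable pair {a,b} has a < b or b < a in the order.
Count unordered pairs where one element is strictly below the other.
Examples: {{},{1}}, {{},{2}}, {{},{3}}, {{},{4}}, ...
Total comparable pairs: 211


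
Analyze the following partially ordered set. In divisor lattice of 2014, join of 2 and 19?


In a divisor lattice, join = lcm (least common multiple).
gcd(2,19) = 1
lcm(2,19) = 2*19/gcd = 38/1 = 38


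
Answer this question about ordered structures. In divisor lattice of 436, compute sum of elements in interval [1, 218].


Interval [1,218] in divisors of 436: [1, 2, 109, 218]
Sum = 330


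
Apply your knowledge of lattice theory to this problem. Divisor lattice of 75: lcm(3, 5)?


Join=lcm.
gcd(3,5)=1
lcm=15


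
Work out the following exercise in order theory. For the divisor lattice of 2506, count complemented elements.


An element a is complemented if some b has a meet b = bottom, a join b = top.
a is complemented iff gcd(a, n/a)=1, i.e. a is a unitary divisor of 2506.
Complemented elements: 1, 2, 7, 14, 179, 358, ... (2 more)
Count: 8


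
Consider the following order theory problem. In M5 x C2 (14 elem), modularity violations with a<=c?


Modular law: if a <= c then a v (b ^ c) = (a v b) ^ c.
Check all triples (a,b,c) with a <= c among 14 elements.
This lattice is modular (diamonds M_m and their chain-products are modular).
Total violating triples: 0


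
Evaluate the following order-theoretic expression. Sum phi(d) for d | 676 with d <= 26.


Divisors of 676 up to 26: [1, 2, 4, 13, 26]
phi values: [1, 1, 2, 12, 12]
Sum = 28


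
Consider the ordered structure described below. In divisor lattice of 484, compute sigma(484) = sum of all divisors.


sigma(n) = sum of divisors.
Divisors of 484: [1, 2, 4, 11, 22, 44, 121, 242, 484]
Sum = 931


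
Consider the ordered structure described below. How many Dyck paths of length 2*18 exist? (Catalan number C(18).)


C(n) = C(2n, n) / (n+1).
C(36, 18) = 9075135300
C(18) = 9075135300 / 19 = 477638700


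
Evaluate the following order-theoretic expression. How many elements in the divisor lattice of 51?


Divisors of 51: [1, 3, 17, 51]
Count: 4


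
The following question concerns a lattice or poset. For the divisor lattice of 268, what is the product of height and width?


Height = length of longest chain minus 1; width = size of largest antichain.
A maximum chain: 1 | 67 | 134 | 268  (height 3).
A maximum antichain: {2, 67}  (width 2).
Product = 3 * 2 = 6


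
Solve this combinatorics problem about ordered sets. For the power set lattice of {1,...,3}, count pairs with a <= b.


The order relation is {(a,b) : a <= b}, reflexive so it includes (a,a).
Examples: ({},{}), ({},{1,2}), ({},{1,2,3}), ({},{1,3}), ({},{1}), ...
Total ordered pairs: 27


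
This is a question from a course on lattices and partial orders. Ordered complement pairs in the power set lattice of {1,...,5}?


Complement pair (a,b): a meet b = bottom, a join b = top.
Here: A intersect B = {} and A union B = {1,...,5}.
Pairs found: ({},{1,2,3,4,5}), ({1},{2,3,4,5}), ({2},{1,3,4,5}), ({3},{1,2,4,5}), ... (28 more)
Total ordered pairs: 32


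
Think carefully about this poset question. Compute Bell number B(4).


B(n) = number of set partitions of an n-element set.
B(n) satisfies the recurrence: B(n+1) = sum_k C(n,k)*B(k).
B(4) = 15


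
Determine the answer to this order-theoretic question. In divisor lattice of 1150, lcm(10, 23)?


Join=lcm.
gcd(10,23)=1
lcm=230


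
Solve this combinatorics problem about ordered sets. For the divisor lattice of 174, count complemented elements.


An element a is complemented if some b has a meet b = bottom, a join b = top.
a is complemented iff gcd(a, n/a)=1, i.e. a is a unitary divisor of 174.
Complemented elements: 1, 2, 3, 6, 29, 58, ... (2 more)
Count: 8


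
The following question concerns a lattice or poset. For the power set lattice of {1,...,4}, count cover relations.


A cover relation a -< b holds when a < b with no c strictly between.
Cover relations:
  {} -< {1}
  {} -< {2}
  {} -< {3}
  {} -< {4}
  {1} -< {1,2}
  {1} -< {1,3}
  {1} -< {1,4}
  {2} -< {1,2}
  ...24 more
Total: 32


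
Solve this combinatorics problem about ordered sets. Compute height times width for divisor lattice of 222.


Height = length of longest chain minus 1; width = size of largest antichain.
A maximum chain: 1 | 37 | 111 | 222  (height 3).
A maximum antichain: {2, 3, 37}  (width 3).
Product = 3 * 3 = 9


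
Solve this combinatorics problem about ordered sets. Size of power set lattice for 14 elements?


Power set = 2^n.
2^14 = 16384


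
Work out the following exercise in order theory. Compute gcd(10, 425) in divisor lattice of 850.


In a divisor lattice, meet = gcd (greatest common divisor).
By Euclidean algorithm or factoring: gcd(10,425) = 5


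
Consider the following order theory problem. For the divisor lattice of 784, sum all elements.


sigma(n) = sum of divisors.
Divisors of 784: [1, 2, 4, 7, 8, 14, 16, 28, 49, 56, 98, 112, 196, 392, 784]
Sum = 1767


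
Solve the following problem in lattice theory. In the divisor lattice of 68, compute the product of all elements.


Divisors of 68: [1, 2, 4, 17, 34, 68]
Product = n^(d(n)/2) = 68^(6/2)
Product = 314432


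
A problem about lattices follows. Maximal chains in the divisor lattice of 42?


A maximal chain goes from the minimum element to a maximal element via cover relations.
Counting all min-to-max paths in the cover graph.
Total maximal chains: 6


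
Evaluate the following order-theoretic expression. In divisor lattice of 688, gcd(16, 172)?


Meet=gcd.
gcd(16,172)=4


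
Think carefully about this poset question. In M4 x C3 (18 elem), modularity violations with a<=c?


Modular law: if a <= c then a v (b ^ c) = (a v b) ^ c.
Check all triples (a,b,c) with a <= c among 18 elements.
This lattice is modular (diamonds M_m and their chain-products are modular).
Total violating triples: 0


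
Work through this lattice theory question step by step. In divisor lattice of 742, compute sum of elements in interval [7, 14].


Interval [7,14] in divisors of 742: [7, 14]
Sum = 21


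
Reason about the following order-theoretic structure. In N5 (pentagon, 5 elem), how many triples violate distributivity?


Distributive law: a ^ (b v c) = (a ^ b) v (a ^ c).
Check all 5^3 = 125 ordered triples (a,b,c).
  e.g. a=b, b=a, c=c: lhs=b != rhs=a
  e.g. a=b, b=c, c=a: lhs=b != rhs=a
Total violating triples: 2


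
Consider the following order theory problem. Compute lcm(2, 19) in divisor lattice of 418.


In a divisor lattice, join = lcm (least common multiple).
gcd(2,19) = 1
lcm(2,19) = 2*19/gcd = 38/1 = 38


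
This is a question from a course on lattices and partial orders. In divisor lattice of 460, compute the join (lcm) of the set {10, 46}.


In a divisor lattice, join = lcm (least common multiple).
Compute lcm iteratively: start with first element, then lcm(current, next).
Elements: [10, 46]
lcm(10,46) = 230
Final lcm = 230


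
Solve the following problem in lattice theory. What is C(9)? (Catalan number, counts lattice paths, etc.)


C(n) = C(2n, n) / (n+1).
C(18, 9) = 48620
C(9) = 48620 / 10 = 4862


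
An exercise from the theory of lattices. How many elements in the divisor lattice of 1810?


Divisors of 1810: [1, 2, 5, 10, 181, 362, 905, 1810]
Count: 8


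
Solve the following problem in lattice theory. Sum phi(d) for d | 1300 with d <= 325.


Divisors of 1300 up to 325: [1, 2, 4, 5, 10, 13, 20, 25, 26, 50, 52, 65, 100, 130, 260, 325]
phi values: [1, 1, 2, 4, 4, 12, 8, 20, 12, 20, 24, 48, 40, 48, 96, 240]
Sum = 580


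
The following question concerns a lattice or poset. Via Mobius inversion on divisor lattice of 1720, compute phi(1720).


phi(n) = n * prod_{p|n} (1 - 1/p).
Prime divisors of 1720: [2, 5, 43]
phi(1720) = 1720 * (1 - 1/2) * (1 - 1/5) * (1 - 1/43)
phi(1720) = 672


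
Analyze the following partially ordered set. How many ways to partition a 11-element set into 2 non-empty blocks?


S(n,k) = k*S(n-1,k) + S(n-1,k-1).
S(10,2) = 511, S(10,1) = 1
S(11,2) = 2*511 + 1 = 1022 + 1
S(11,2) = 1023


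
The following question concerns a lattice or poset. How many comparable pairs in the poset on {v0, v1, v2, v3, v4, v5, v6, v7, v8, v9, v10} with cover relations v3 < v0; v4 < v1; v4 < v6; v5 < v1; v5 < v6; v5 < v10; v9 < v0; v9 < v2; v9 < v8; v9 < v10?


A comparable pair {a,b} has a < b or b < a in the order.
Count unordered pairs where one element is strictly below the other.
Examples: {v0,v3}, {v0,v9}, {v1,v4}, {v1,v5}, ...
Total comparable pairs: 10


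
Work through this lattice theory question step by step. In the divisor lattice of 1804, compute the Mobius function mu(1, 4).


In a divisor lattice, mu(a,b) = mu(b/a) where mu is the classical Mobius function.
b/a = 4/1 = 4
Prime factorization of 4: primes [2]
4 is not squarefree, so mu(4) = 0


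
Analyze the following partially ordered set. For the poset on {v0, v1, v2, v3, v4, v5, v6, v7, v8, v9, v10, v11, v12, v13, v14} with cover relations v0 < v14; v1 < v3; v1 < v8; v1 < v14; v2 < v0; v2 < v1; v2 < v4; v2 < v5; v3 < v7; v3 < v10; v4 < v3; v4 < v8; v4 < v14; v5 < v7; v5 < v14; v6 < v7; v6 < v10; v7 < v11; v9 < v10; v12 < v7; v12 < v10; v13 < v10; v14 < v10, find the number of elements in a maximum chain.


A chain is a totally ordered subset; we count the number of elements in a maximum chain.
Compute, for each element x, the size of the longest chain ending at x:
  v2: 1
  v6: 1
  v9: 1
  v12: 1
  v13: 1
  v0: 2
  ...
A maximum chain: v2 < v1 < v3 < v7 < v11
Number of elements in the longest chain: 5


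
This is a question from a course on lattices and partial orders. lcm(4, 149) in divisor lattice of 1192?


Join=lcm.
gcd(4,149)=1
lcm=596


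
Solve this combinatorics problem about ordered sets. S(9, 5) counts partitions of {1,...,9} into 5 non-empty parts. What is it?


S(n,k) = k*S(n-1,k) + S(n-1,k-1).
S(8,5) = 1050, S(8,4) = 1701
S(9,5) = 5*1050 + 1701 = 5250 + 1701
S(9,5) = 6951


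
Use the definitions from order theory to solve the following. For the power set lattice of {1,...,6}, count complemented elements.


An element a is complemented if some b has a meet b = bottom, a join b = top.
every subset A has complement S\A, so all elements are complemented.
Complemented elements: {}, {1}, {2}, {3}, {4}, {5}, ... (58 more)
Count: 64


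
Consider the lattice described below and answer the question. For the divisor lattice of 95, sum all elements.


sigma(n) = sum of divisors.
Divisors of 95: [1, 5, 19, 95]
Sum = 120


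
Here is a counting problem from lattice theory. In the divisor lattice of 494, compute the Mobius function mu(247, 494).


In a divisor lattice, mu(a,b) = mu(b/a) where mu is the classical Mobius function.
b/a = 494/247 = 2
Prime factorization of 2: primes [2]
2 is squarefree with 1 prime factor(s), so mu(2) = (-1)^1 = -1


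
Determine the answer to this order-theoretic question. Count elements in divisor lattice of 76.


Divisors of 76: [1, 2, 4, 19, 38, 76]
Count: 6


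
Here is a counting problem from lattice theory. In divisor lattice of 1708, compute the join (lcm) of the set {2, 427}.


In a divisor lattice, join = lcm (least common multiple).
Compute lcm iteratively: start with first element, then lcm(current, next).
Elements: [2, 427]
lcm(2,427) = 854
Final lcm = 854


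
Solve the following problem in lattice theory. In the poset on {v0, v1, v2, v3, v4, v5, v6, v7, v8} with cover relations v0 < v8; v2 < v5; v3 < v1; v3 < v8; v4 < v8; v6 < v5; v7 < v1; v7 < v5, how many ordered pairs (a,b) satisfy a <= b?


The order relation is {(a,b) : a <= b}, reflexive so it includes (a,a).
Examples: (v0,v0), (v0,v8), (v1,v1), (v2,v2), (v2,v5), ...
Total ordered pairs: 17


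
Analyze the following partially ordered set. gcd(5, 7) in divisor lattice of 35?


Meet=gcd.
gcd(5,7)=1


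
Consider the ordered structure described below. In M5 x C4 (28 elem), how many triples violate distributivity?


Distributive law: a ^ (b v c) = (a ^ b) v (a ^ c).
Check all 28^3 = 21952 ordered triples (a,b,c).
  e.g. a=(a1,0), b=(a2,0), c=(a3,0): lhs=(a1,0) != rhs=(0,0)
  e.g. a=(a1,0), b=(a2,0), c=(a3,1): lhs=(a1,0) != rhs=(0,0)
Total violating triples: 3840


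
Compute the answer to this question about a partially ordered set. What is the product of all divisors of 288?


Divisors of 288: [1, 2, 3, 4, 6, 8, 9, 12, 16, 18, 24, 32, 36, 48, 72, 96, 144, 288]
Product = n^(d(n)/2) = 288^(18/2)
Product = 13631146639813244878848


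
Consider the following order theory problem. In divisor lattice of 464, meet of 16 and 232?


In a divisor lattice, meet = gcd (greatest common divisor).
By Euclidean algorithm or factoring: gcd(16,232) = 8


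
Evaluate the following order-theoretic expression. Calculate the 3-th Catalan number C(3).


C(n) = C(2n, n) / (n+1).
C(6, 3) = 20
C(3) = 20 / 4 = 5


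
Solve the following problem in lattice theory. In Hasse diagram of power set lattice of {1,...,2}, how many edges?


A cover relation a -< b holds when a < b with no c strictly between.
Cover relations:
  {} -< {1}
  {} -< {2}
  {1} -< {1,2}
  {2} -< {1,2}
Total: 4


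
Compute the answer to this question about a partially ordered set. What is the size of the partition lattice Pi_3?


B(n) = number of set partitions of an n-element set.
B(n) satisfies the recurrence: B(n+1) = sum_k C(n,k)*B(k).
B(3) = 5


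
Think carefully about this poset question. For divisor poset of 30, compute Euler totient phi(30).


phi(n) = n * prod_{p|n} (1 - 1/p).
Prime divisors of 30: [2, 3, 5]
phi(30) = 30 * (1 - 1/2) * (1 - 1/3) * (1 - 1/5)
phi(30) = 8


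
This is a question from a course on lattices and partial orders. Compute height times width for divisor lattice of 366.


Height = length of longest chain minus 1; width = size of largest antichain.
A maximum chain: 1 | 61 | 183 | 366  (height 3).
A maximum antichain: {2, 3, 61}  (width 3).
Product = 3 * 3 = 9


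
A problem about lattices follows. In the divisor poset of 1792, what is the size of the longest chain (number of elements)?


A chain is a totally ordered subset; we count the number of elements in a maximum chain.
Compute, for each element x, the size of the longest chain ending at x:
  1: 1
  2: 2
  7: 2
  4: 3
  8: 4
  14: 3
  ...
A maximum chain: 1 < 2 < 4 < 8 < 16 < 32 < 64 < 128 < 256 < 1792
Number of elements in the longest chain: 10


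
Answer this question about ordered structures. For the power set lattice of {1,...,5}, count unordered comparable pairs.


A comparable pair {a,b} has a < b or b < a in the order.
Count unordered pairs where one element is strictly below the other.
Examples: {{},{1}}, {{},{2}}, {{},{3}}, {{},{4}}, ...
Total comparable pairs: 211


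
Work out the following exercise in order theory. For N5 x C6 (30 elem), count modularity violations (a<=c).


Modular law: if a <= c then a v (b ^ c) = (a v b) ^ c.
Check all triples (a,b,c) with a <= c among 30 elements.
  e.g. a=(a,0), b=(c,0), c=(b,0): lhs=(a,0) != rhs=(b,0)
  e.g. a=(a,0), b=(c,1), c=(b,0): lhs=(a,0) != rhs=(b,0)
Total violating triples: 126


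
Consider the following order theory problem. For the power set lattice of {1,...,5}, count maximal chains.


A maximal chain goes from the minimum element to a maximal element via cover relations.
Counting all min-to-max paths in the cover graph.
Total maximal chains: 120


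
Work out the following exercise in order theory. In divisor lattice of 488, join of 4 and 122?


In a divisor lattice, join = lcm (least common multiple).
gcd(4,122) = 2
lcm(4,122) = 4*122/gcd = 488/2 = 244


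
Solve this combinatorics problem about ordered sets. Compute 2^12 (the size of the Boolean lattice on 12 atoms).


Power set = 2^n.
2^12 = 4096


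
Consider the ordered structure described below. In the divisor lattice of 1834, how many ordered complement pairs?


Complement pair (a,b): a meet b = bottom, a join b = top.
Here: gcd(a,b)=1 and lcm(a,b)=1834, i.e. a*b=1834 with a,b coprime.
Pairs found: (1,1834), (2,917), (7,262), (14,131), ... (4 more)
Total ordered pairs: 8
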